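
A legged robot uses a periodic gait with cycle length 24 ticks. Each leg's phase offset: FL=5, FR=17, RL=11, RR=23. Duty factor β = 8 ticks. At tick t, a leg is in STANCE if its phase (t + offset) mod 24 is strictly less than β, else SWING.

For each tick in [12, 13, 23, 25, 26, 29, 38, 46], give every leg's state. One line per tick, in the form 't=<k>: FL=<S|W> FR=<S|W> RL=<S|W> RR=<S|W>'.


t=12: phase=(17,5,23,11) vs β=8 → FL=W FR=S RL=W RR=W
t=13: phase=(18,6,0,12) vs β=8 → FL=W FR=S RL=S RR=W
t=23: phase=(4,16,10,22) vs β=8 → FL=S FR=W RL=W RR=W
t=25: phase=(6,18,12,0) vs β=8 → FL=S FR=W RL=W RR=S
t=26: phase=(7,19,13,1) vs β=8 → FL=S FR=W RL=W RR=S
t=29: phase=(10,22,16,4) vs β=8 → FL=W FR=W RL=W RR=S
t=38: phase=(19,7,1,13) vs β=8 → FL=W FR=S RL=S RR=W
t=46: phase=(3,15,9,21) vs β=8 → FL=S FR=W RL=W RR=W

t=12: FL=W FR=S RL=W RR=W
t=13: FL=W FR=S RL=S RR=W
t=23: FL=S FR=W RL=W RR=W
t=25: FL=S FR=W RL=W RR=S
t=26: FL=S FR=W RL=W RR=S
t=29: FL=W FR=W RL=W RR=S
t=38: FL=W FR=S RL=S RR=W
t=46: FL=S FR=W RL=W RR=W


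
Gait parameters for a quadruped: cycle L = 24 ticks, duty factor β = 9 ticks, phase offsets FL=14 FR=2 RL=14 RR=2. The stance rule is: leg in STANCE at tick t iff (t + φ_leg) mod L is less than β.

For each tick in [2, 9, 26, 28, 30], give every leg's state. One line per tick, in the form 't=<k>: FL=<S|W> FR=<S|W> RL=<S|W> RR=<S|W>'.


t=2: phase=(16,4,16,4) vs β=9 → FL=W FR=S RL=W RR=S
t=9: phase=(23,11,23,11) vs β=9 → FL=W FR=W RL=W RR=W
t=26: phase=(16,4,16,4) vs β=9 → FL=W FR=S RL=W RR=S
t=28: phase=(18,6,18,6) vs β=9 → FL=W FR=S RL=W RR=S
t=30: phase=(20,8,20,8) vs β=9 → FL=W FR=S RL=W RR=S

t=2: FL=W FR=S RL=W RR=S
t=9: FL=W FR=W RL=W RR=W
t=26: FL=W FR=S RL=W RR=S
t=28: FL=W FR=S RL=W RR=S
t=30: FL=W FR=S RL=W RR=S


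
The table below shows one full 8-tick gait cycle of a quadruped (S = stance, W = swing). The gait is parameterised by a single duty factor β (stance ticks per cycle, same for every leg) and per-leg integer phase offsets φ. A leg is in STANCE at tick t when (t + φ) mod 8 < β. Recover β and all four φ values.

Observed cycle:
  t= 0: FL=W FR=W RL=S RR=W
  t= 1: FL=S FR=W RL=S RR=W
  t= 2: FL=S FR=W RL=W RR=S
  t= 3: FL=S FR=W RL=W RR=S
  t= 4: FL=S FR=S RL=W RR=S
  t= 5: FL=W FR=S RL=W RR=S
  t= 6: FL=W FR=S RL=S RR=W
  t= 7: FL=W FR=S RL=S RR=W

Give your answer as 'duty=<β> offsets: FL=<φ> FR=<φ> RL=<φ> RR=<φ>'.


duty=4 offsets: FL=7 FR=4 RL=2 RR=6

duty β = stance ticks per leg = 4
FL: stance ticks = 4; W→S at t=1 → φ=7
FR: stance ticks = 4; W→S at t=4 → φ=4
RL: stance ticks = 4; W→S at t=6 → φ=2
RR: stance ticks = 4; W→S at t=2 → φ=6


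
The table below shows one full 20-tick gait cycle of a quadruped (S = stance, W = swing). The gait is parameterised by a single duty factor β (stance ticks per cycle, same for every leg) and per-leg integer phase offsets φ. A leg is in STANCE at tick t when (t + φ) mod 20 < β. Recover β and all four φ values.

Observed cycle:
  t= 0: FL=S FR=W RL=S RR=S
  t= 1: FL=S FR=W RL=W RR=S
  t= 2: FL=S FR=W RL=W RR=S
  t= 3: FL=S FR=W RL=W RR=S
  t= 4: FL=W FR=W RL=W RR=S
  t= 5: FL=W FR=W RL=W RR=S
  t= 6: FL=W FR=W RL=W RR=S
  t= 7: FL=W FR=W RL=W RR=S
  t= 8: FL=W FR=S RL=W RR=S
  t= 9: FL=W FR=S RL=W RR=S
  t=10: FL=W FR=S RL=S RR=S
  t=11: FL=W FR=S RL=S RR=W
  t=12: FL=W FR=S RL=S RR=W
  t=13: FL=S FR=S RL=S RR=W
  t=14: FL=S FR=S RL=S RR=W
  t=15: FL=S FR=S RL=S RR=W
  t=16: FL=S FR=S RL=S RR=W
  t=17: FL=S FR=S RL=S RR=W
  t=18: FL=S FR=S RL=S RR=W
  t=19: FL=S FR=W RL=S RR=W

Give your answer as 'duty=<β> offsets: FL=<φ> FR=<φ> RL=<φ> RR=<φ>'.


duty=11 offsets: FL=7 FR=12 RL=10 RR=0

duty β = stance ticks per leg = 11
FL: stance ticks = 11; W→S at t=13 → φ=7
FR: stance ticks = 11; W→S at t=8 → φ=12
RL: stance ticks = 11; W→S at t=10 → φ=10
RR: stance ticks = 11; W→S at t=0 → φ=0


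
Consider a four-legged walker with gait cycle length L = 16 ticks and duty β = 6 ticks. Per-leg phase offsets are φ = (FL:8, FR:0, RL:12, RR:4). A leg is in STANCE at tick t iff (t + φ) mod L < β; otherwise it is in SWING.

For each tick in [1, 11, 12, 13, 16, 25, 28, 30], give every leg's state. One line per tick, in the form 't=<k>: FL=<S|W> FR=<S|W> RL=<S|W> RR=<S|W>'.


t=1: FL=W FR=S RL=W RR=S
t=11: FL=S FR=W RL=W RR=W
t=12: FL=S FR=W RL=W RR=S
t=13: FL=S FR=W RL=W RR=S
t=16: FL=W FR=S RL=W RR=S
t=25: FL=S FR=W RL=S RR=W
t=28: FL=S FR=W RL=W RR=S
t=30: FL=W FR=W RL=W RR=S

t=1: phase=(9,1,13,5) vs β=6 → FL=W FR=S RL=W RR=S
t=11: phase=(3,11,7,15) vs β=6 → FL=S FR=W RL=W RR=W
t=12: phase=(4,12,8,0) vs β=6 → FL=S FR=W RL=W RR=S
t=13: phase=(5,13,9,1) vs β=6 → FL=S FR=W RL=W RR=S
t=16: phase=(8,0,12,4) vs β=6 → FL=W FR=S RL=W RR=S
t=25: phase=(1,9,5,13) vs β=6 → FL=S FR=W RL=S RR=W
t=28: phase=(4,12,8,0) vs β=6 → FL=S FR=W RL=W RR=S
t=30: phase=(6,14,10,2) vs β=6 → FL=W FR=W RL=W RR=S


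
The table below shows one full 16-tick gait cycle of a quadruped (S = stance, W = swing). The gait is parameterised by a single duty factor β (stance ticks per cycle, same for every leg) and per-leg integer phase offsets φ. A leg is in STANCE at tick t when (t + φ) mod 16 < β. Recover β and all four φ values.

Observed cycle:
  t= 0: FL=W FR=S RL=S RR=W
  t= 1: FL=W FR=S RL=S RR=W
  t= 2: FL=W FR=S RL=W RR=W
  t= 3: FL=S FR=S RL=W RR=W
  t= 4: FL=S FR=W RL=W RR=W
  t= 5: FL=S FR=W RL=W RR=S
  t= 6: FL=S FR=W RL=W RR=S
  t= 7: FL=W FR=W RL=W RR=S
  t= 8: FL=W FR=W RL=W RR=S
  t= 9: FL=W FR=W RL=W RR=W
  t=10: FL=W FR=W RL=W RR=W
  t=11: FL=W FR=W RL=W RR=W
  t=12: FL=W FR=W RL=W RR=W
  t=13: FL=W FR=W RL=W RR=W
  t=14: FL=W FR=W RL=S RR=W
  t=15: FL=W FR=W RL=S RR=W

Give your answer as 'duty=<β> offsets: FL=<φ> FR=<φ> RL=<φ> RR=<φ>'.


duty β = stance ticks per leg = 4
FL: stance ticks = 4; W→S at t=3 → φ=13
FR: stance ticks = 4; W→S at t=0 → φ=0
RL: stance ticks = 4; W→S at t=14 → φ=2
RR: stance ticks = 4; W→S at t=5 → φ=11

duty=4 offsets: FL=13 FR=0 RL=2 RR=11


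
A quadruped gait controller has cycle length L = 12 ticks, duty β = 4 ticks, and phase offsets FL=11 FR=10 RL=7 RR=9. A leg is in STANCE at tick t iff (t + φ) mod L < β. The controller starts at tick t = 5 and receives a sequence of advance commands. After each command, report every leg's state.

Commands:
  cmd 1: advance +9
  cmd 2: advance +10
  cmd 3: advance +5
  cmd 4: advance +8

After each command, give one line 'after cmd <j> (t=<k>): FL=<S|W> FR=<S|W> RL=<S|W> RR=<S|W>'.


after cmd 1 (t=14): FL=S FR=S RL=W RR=W
after cmd 2 (t=24): FL=W FR=W RL=W RR=W
after cmd 3 (t=29): FL=W FR=S RL=S RR=S
after cmd 4 (t=37): FL=S FR=W RL=W RR=W

start t=5: FL=W FR=S RL=S RR=S
cmd 1: advance +9 → t=14, phase=(1,0,9,11) → FL=S FR=S RL=W RR=W
cmd 2: advance +10 → t=24, phase=(11,10,7,9) → FL=W FR=W RL=W RR=W
cmd 3: advance +5 → t=29, phase=(4,3,0,2) → FL=W FR=S RL=S RR=S
cmd 4: advance +8 → t=37, phase=(0,11,8,10) → FL=S FR=W RL=W RR=W


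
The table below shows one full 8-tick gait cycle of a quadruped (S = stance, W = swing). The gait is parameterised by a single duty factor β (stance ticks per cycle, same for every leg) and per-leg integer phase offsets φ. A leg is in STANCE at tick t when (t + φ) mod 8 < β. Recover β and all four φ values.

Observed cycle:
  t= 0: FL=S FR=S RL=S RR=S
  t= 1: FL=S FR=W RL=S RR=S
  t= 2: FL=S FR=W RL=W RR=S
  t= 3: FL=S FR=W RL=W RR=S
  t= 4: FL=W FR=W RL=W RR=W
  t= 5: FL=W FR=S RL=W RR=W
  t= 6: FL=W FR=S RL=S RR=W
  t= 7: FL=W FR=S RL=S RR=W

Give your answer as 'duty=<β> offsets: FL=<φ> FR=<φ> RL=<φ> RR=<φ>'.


duty=4 offsets: FL=0 FR=3 RL=2 RR=0

duty β = stance ticks per leg = 4
FL: stance ticks = 4; W→S at t=0 → φ=0
FR: stance ticks = 4; W→S at t=5 → φ=3
RL: stance ticks = 4; W→S at t=6 → φ=2
RR: stance ticks = 4; W→S at t=0 → φ=0


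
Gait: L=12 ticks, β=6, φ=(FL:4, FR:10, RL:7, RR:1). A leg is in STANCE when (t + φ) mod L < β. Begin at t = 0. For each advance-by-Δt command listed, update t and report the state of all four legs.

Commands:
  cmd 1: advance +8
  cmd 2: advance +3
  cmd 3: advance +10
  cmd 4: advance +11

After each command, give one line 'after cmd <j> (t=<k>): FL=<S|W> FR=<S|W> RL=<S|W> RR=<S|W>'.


after cmd 1 (t=8): FL=S FR=W RL=S RR=W
after cmd 2 (t=11): FL=S FR=W RL=W RR=S
after cmd 3 (t=21): FL=S FR=W RL=S RR=W
after cmd 4 (t=32): FL=S FR=W RL=S RR=W

start t=0: FL=S FR=W RL=W RR=S
cmd 1: advance +8 → t=8, phase=(0,6,3,9) → FL=S FR=W RL=S RR=W
cmd 2: advance +3 → t=11, phase=(3,9,6,0) → FL=S FR=W RL=W RR=S
cmd 3: advance +10 → t=21, phase=(1,7,4,10) → FL=S FR=W RL=S RR=W
cmd 4: advance +11 → t=32, phase=(0,6,3,9) → FL=S FR=W RL=S RR=W


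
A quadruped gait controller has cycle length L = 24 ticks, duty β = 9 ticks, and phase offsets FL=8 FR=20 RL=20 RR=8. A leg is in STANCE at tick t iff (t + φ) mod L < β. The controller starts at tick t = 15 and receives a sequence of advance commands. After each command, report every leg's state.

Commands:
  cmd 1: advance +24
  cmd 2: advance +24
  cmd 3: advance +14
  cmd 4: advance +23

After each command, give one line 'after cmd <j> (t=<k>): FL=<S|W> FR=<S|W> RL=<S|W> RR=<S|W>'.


after cmd 1 (t=39): FL=W FR=W RL=W RR=W
after cmd 2 (t=63): FL=W FR=W RL=W RR=W
after cmd 3 (t=77): FL=W FR=S RL=S RR=W
after cmd 4 (t=100): FL=W FR=S RL=S RR=W

start t=15: FL=W FR=W RL=W RR=W
cmd 1: advance +24 → t=39, phase=(23,11,11,23) → FL=W FR=W RL=W RR=W
cmd 2: advance +24 → t=63, phase=(23,11,11,23) → FL=W FR=W RL=W RR=W
cmd 3: advance +14 → t=77, phase=(13,1,1,13) → FL=W FR=S RL=S RR=W
cmd 4: advance +23 → t=100, phase=(12,0,0,12) → FL=W FR=S RL=S RR=W


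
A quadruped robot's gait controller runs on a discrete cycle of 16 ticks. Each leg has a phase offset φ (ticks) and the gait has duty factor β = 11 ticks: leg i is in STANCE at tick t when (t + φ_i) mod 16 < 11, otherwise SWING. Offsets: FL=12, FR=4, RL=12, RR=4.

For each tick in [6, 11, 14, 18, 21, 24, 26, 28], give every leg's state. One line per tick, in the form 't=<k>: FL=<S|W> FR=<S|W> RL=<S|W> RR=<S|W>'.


t=6: phase=(2,10,2,10) vs β=11 → FL=S FR=S RL=S RR=S
t=11: phase=(7,15,7,15) vs β=11 → FL=S FR=W RL=S RR=W
t=14: phase=(10,2,10,2) vs β=11 → FL=S FR=S RL=S RR=S
t=18: phase=(14,6,14,6) vs β=11 → FL=W FR=S RL=W RR=S
t=21: phase=(1,9,1,9) vs β=11 → FL=S FR=S RL=S RR=S
t=24: phase=(4,12,4,12) vs β=11 → FL=S FR=W RL=S RR=W
t=26: phase=(6,14,6,14) vs β=11 → FL=S FR=W RL=S RR=W
t=28: phase=(8,0,8,0) vs β=11 → FL=S FR=S RL=S RR=S

t=6: FL=S FR=S RL=S RR=S
t=11: FL=S FR=W RL=S RR=W
t=14: FL=S FR=S RL=S RR=S
t=18: FL=W FR=S RL=W RR=S
t=21: FL=S FR=S RL=S RR=S
t=24: FL=S FR=W RL=S RR=W
t=26: FL=S FR=W RL=S RR=W
t=28: FL=S FR=S RL=S RR=S


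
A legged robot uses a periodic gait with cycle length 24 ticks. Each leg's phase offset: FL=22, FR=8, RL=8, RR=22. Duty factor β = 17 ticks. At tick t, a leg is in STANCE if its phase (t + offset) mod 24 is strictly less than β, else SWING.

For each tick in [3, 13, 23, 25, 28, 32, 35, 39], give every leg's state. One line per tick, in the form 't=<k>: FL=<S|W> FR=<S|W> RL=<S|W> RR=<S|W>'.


t=3: phase=(1,11,11,1) vs β=17 → FL=S FR=S RL=S RR=S
t=13: phase=(11,21,21,11) vs β=17 → FL=S FR=W RL=W RR=S
t=23: phase=(21,7,7,21) vs β=17 → FL=W FR=S RL=S RR=W
t=25: phase=(23,9,9,23) vs β=17 → FL=W FR=S RL=S RR=W
t=28: phase=(2,12,12,2) vs β=17 → FL=S FR=S RL=S RR=S
t=32: phase=(6,16,16,6) vs β=17 → FL=S FR=S RL=S RR=S
t=35: phase=(9,19,19,9) vs β=17 → FL=S FR=W RL=W RR=S
t=39: phase=(13,23,23,13) vs β=17 → FL=S FR=W RL=W RR=S

t=3: FL=S FR=S RL=S RR=S
t=13: FL=S FR=W RL=W RR=S
t=23: FL=W FR=S RL=S RR=W
t=25: FL=W FR=S RL=S RR=W
t=28: FL=S FR=S RL=S RR=S
t=32: FL=S FR=S RL=S RR=S
t=35: FL=S FR=W RL=W RR=S
t=39: FL=S FR=W RL=W RR=S


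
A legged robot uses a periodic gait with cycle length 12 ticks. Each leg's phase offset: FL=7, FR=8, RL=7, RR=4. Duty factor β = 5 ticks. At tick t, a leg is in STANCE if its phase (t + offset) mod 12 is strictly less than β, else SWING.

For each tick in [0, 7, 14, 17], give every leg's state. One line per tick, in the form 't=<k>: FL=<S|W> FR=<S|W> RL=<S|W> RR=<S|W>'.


t=0: FL=W FR=W RL=W RR=S
t=7: FL=S FR=S RL=S RR=W
t=14: FL=W FR=W RL=W RR=W
t=17: FL=S FR=S RL=S RR=W

t=0: phase=(7,8,7,4) vs β=5 → FL=W FR=W RL=W RR=S
t=7: phase=(2,3,2,11) vs β=5 → FL=S FR=S RL=S RR=W
t=14: phase=(9,10,9,6) vs β=5 → FL=W FR=W RL=W RR=W
t=17: phase=(0,1,0,9) vs β=5 → FL=S FR=S RL=S RR=W


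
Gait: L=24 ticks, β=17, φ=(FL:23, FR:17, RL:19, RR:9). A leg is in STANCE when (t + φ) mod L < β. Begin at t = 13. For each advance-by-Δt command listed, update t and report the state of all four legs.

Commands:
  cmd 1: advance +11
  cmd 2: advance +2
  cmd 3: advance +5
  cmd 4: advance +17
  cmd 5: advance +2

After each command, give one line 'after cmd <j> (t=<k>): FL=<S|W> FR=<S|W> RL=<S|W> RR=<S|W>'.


start t=13: FL=S FR=S RL=S RR=W
cmd 1: advance +11 → t=24, phase=(23,17,19,9) → FL=W FR=W RL=W RR=S
cmd 2: advance +2 → t=26, phase=(1,19,21,11) → FL=S FR=W RL=W RR=S
cmd 3: advance +5 → t=31, phase=(6,0,2,16) → FL=S FR=S RL=S RR=S
cmd 4: advance +17 → t=48, phase=(23,17,19,9) → FL=W FR=W RL=W RR=S
cmd 5: advance +2 → t=50, phase=(1,19,21,11) → FL=S FR=W RL=W RR=S

after cmd 1 (t=24): FL=W FR=W RL=W RR=S
after cmd 2 (t=26): FL=S FR=W RL=W RR=S
after cmd 3 (t=31): FL=S FR=S RL=S RR=S
after cmd 4 (t=48): FL=W FR=W RL=W RR=S
after cmd 5 (t=50): FL=S FR=W RL=W RR=S


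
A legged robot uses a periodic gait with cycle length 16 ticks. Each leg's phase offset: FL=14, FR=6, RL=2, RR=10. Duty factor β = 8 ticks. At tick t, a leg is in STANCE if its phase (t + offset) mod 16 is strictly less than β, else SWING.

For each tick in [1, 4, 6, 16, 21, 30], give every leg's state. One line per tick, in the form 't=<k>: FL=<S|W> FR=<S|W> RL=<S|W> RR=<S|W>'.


t=1: FL=W FR=S RL=S RR=W
t=4: FL=S FR=W RL=S RR=W
t=6: FL=S FR=W RL=W RR=S
t=16: FL=W FR=S RL=S RR=W
t=21: FL=S FR=W RL=S RR=W
t=30: FL=W FR=S RL=S RR=W

t=1: phase=(15,7,3,11) vs β=8 → FL=W FR=S RL=S RR=W
t=4: phase=(2,10,6,14) vs β=8 → FL=S FR=W RL=S RR=W
t=6: phase=(4,12,8,0) vs β=8 → FL=S FR=W RL=W RR=S
t=16: phase=(14,6,2,10) vs β=8 → FL=W FR=S RL=S RR=W
t=21: phase=(3,11,7,15) vs β=8 → FL=S FR=W RL=S RR=W
t=30: phase=(12,4,0,8) vs β=8 → FL=W FR=S RL=S RR=W


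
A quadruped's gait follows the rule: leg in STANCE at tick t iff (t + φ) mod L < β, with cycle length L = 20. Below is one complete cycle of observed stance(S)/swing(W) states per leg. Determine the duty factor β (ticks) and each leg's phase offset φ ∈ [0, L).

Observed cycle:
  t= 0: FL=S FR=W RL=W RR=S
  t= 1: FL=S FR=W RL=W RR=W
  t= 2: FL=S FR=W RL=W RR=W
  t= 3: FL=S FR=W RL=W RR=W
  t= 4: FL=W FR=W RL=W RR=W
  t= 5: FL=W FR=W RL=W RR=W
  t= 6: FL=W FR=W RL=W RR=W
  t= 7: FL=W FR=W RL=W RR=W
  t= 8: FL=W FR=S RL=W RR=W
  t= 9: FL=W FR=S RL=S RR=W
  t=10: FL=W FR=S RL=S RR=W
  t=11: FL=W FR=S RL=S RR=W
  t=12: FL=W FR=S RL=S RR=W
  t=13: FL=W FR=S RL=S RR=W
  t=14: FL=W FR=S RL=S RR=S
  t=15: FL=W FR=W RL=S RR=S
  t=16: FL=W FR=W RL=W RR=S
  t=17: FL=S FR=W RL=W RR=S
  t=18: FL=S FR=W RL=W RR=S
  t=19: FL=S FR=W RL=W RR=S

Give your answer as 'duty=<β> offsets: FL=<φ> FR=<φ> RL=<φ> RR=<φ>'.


duty=7 offsets: FL=3 FR=12 RL=11 RR=6

duty β = stance ticks per leg = 7
FL: stance ticks = 7; W→S at t=17 → φ=3
FR: stance ticks = 7; W→S at t=8 → φ=12
RL: stance ticks = 7; W→S at t=9 → φ=11
RR: stance ticks = 7; W→S at t=14 → φ=6


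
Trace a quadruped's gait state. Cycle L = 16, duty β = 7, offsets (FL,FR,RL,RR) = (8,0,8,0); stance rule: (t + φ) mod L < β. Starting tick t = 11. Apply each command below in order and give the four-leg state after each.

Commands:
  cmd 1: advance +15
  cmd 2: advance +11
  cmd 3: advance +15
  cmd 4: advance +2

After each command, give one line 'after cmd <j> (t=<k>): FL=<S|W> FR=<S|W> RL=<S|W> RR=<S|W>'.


after cmd 1 (t=26): FL=S FR=W RL=S RR=W
after cmd 2 (t=37): FL=W FR=S RL=W RR=S
after cmd 3 (t=52): FL=W FR=S RL=W RR=S
after cmd 4 (t=54): FL=W FR=S RL=W RR=S

start t=11: FL=S FR=W RL=S RR=W
cmd 1: advance +15 → t=26, phase=(2,10,2,10) → FL=S FR=W RL=S RR=W
cmd 2: advance +11 → t=37, phase=(13,5,13,5) → FL=W FR=S RL=W RR=S
cmd 3: advance +15 → t=52, phase=(12,4,12,4) → FL=W FR=S RL=W RR=S
cmd 4: advance +2 → t=54, phase=(14,6,14,6) → FL=W FR=S RL=W RR=S


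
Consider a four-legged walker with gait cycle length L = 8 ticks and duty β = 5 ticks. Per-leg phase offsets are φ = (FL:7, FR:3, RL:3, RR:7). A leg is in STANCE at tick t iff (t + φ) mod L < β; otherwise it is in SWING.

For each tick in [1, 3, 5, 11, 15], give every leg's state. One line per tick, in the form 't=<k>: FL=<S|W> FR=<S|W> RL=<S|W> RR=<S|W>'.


t=1: FL=S FR=S RL=S RR=S
t=3: FL=S FR=W RL=W RR=S
t=5: FL=S FR=S RL=S RR=S
t=11: FL=S FR=W RL=W RR=S
t=15: FL=W FR=S RL=S RR=W

t=1: phase=(0,4,4,0) vs β=5 → FL=S FR=S RL=S RR=S
t=3: phase=(2,6,6,2) vs β=5 → FL=S FR=W RL=W RR=S
t=5: phase=(4,0,0,4) vs β=5 → FL=S FR=S RL=S RR=S
t=11: phase=(2,6,6,2) vs β=5 → FL=S FR=W RL=W RR=S
t=15: phase=(6,2,2,6) vs β=5 → FL=W FR=S RL=S RR=W


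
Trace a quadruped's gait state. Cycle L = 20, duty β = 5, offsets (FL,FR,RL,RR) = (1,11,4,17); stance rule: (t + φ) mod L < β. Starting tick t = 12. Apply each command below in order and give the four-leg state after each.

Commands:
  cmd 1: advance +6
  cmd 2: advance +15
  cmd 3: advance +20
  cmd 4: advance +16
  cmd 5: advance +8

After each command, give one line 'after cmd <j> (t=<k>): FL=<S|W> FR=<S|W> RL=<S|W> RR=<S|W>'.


start t=12: FL=W FR=S RL=W RR=W
cmd 1: advance +6 → t=18, phase=(19,9,2,15) → FL=W FR=W RL=S RR=W
cmd 2: advance +15 → t=33, phase=(14,4,17,10) → FL=W FR=S RL=W RR=W
cmd 3: advance +20 → t=53, phase=(14,4,17,10) → FL=W FR=S RL=W RR=W
cmd 4: advance +16 → t=69, phase=(10,0,13,6) → FL=W FR=S RL=W RR=W
cmd 5: advance +8 → t=77, phase=(18,8,1,14) → FL=W FR=W RL=S RR=W

after cmd 1 (t=18): FL=W FR=W RL=S RR=W
after cmd 2 (t=33): FL=W FR=S RL=W RR=W
after cmd 3 (t=53): FL=W FR=S RL=W RR=W
after cmd 4 (t=69): FL=W FR=S RL=W RR=W
after cmd 5 (t=77): FL=W FR=W RL=S RR=W


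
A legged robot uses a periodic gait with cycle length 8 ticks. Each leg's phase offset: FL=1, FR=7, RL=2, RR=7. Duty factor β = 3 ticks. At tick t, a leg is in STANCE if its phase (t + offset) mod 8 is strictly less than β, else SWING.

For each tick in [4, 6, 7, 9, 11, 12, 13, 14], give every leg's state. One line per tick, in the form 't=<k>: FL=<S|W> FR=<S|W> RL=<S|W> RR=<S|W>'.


t=4: phase=(5,3,6,3) vs β=3 → FL=W FR=W RL=W RR=W
t=6: phase=(7,5,0,5) vs β=3 → FL=W FR=W RL=S RR=W
t=7: phase=(0,6,1,6) vs β=3 → FL=S FR=W RL=S RR=W
t=9: phase=(2,0,3,0) vs β=3 → FL=S FR=S RL=W RR=S
t=11: phase=(4,2,5,2) vs β=3 → FL=W FR=S RL=W RR=S
t=12: phase=(5,3,6,3) vs β=3 → FL=W FR=W RL=W RR=W
t=13: phase=(6,4,7,4) vs β=3 → FL=W FR=W RL=W RR=W
t=14: phase=(7,5,0,5) vs β=3 → FL=W FR=W RL=S RR=W

t=4: FL=W FR=W RL=W RR=W
t=6: FL=W FR=W RL=S RR=W
t=7: FL=S FR=W RL=S RR=W
t=9: FL=S FR=S RL=W RR=S
t=11: FL=W FR=S RL=W RR=S
t=12: FL=W FR=W RL=W RR=W
t=13: FL=W FR=W RL=W RR=W
t=14: FL=W FR=W RL=S RR=W


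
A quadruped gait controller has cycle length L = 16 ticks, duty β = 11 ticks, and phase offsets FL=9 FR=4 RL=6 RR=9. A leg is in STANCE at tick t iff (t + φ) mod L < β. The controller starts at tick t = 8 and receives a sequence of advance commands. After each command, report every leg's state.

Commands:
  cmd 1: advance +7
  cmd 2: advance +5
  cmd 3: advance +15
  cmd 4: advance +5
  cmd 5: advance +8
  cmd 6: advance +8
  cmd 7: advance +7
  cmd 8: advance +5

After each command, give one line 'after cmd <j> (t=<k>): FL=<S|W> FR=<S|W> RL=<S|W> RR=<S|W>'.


after cmd 1 (t=15): FL=S FR=S RL=S RR=S
after cmd 2 (t=20): FL=W FR=S RL=S RR=W
after cmd 3 (t=35): FL=W FR=S RL=S RR=W
after cmd 4 (t=40): FL=S FR=W RL=W RR=S
after cmd 5 (t=48): FL=S FR=S RL=S RR=S
after cmd 6 (t=56): FL=S FR=W RL=W RR=S
after cmd 7 (t=63): FL=S FR=S RL=S RR=S
after cmd 8 (t=68): FL=W FR=S RL=S RR=W

start t=8: FL=S FR=W RL=W RR=S
cmd 1: advance +7 → t=15, phase=(8,3,5,8) → FL=S FR=S RL=S RR=S
cmd 2: advance +5 → t=20, phase=(13,8,10,13) → FL=W FR=S RL=S RR=W
cmd 3: advance +15 → t=35, phase=(12,7,9,12) → FL=W FR=S RL=S RR=W
cmd 4: advance +5 → t=40, phase=(1,12,14,1) → FL=S FR=W RL=W RR=S
cmd 5: advance +8 → t=48, phase=(9,4,6,9) → FL=S FR=S RL=S RR=S
cmd 6: advance +8 → t=56, phase=(1,12,14,1) → FL=S FR=W RL=W RR=S
cmd 7: advance +7 → t=63, phase=(8,3,5,8) → FL=S FR=S RL=S RR=S
cmd 8: advance +5 → t=68, phase=(13,8,10,13) → FL=W FR=S RL=S RR=W


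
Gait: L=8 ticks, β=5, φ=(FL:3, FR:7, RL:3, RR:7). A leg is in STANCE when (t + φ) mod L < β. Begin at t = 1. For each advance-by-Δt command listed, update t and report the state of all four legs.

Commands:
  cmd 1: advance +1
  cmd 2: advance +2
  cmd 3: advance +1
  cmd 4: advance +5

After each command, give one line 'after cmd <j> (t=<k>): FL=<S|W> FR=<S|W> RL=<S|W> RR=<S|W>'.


after cmd 1 (t=2): FL=W FR=S RL=W RR=S
after cmd 2 (t=4): FL=W FR=S RL=W RR=S
after cmd 3 (t=5): FL=S FR=S RL=S RR=S
after cmd 4 (t=10): FL=W FR=S RL=W RR=S

start t=1: FL=S FR=S RL=S RR=S
cmd 1: advance +1 → t=2, phase=(5,1,5,1) → FL=W FR=S RL=W RR=S
cmd 2: advance +2 → t=4, phase=(7,3,7,3) → FL=W FR=S RL=W RR=S
cmd 3: advance +1 → t=5, phase=(0,4,0,4) → FL=S FR=S RL=S RR=S
cmd 4: advance +5 → t=10, phase=(5,1,5,1) → FL=W FR=S RL=W RR=S


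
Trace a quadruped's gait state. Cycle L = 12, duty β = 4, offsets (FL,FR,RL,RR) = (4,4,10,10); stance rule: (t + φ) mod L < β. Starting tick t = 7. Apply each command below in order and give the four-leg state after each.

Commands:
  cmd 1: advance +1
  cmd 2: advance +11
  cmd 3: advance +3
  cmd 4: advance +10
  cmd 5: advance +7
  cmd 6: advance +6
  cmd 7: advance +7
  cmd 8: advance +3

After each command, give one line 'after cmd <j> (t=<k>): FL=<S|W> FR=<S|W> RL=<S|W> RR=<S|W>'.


after cmd 1 (t=8): FL=S FR=S RL=W RR=W
after cmd 2 (t=19): FL=W FR=W RL=W RR=W
after cmd 3 (t=22): FL=S FR=S RL=W RR=W
after cmd 4 (t=32): FL=S FR=S RL=W RR=W
after cmd 5 (t=39): FL=W FR=W RL=S RR=S
after cmd 6 (t=45): FL=S FR=S RL=W RR=W
after cmd 7 (t=52): FL=W FR=W RL=S RR=S
after cmd 8 (t=55): FL=W FR=W RL=W RR=W

start t=7: FL=W FR=W RL=W RR=W
cmd 1: advance +1 → t=8, phase=(0,0,6,6) → FL=S FR=S RL=W RR=W
cmd 2: advance +11 → t=19, phase=(11,11,5,5) → FL=W FR=W RL=W RR=W
cmd 3: advance +3 → t=22, phase=(2,2,8,8) → FL=S FR=S RL=W RR=W
cmd 4: advance +10 → t=32, phase=(0,0,6,6) → FL=S FR=S RL=W RR=W
cmd 5: advance +7 → t=39, phase=(7,7,1,1) → FL=W FR=W RL=S RR=S
cmd 6: advance +6 → t=45, phase=(1,1,7,7) → FL=S FR=S RL=W RR=W
cmd 7: advance +7 → t=52, phase=(8,8,2,2) → FL=W FR=W RL=S RR=S
cmd 8: advance +3 → t=55, phase=(11,11,5,5) → FL=W FR=W RL=W RR=W


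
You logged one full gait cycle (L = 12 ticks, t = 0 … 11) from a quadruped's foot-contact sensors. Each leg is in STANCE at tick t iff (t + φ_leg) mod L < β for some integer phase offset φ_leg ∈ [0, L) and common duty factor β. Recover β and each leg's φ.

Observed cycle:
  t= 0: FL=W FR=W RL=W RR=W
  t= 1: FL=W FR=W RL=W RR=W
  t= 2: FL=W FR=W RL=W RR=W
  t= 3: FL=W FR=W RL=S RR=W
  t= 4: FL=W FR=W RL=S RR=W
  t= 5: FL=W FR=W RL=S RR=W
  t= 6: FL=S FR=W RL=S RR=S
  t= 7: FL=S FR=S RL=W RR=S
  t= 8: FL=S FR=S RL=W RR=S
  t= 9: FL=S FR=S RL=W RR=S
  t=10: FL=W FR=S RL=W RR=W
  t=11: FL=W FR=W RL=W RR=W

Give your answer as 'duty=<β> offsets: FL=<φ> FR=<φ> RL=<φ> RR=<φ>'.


duty=4 offsets: FL=6 FR=5 RL=9 RR=6

duty β = stance ticks per leg = 4
FL: stance ticks = 4; W→S at t=6 → φ=6
FR: stance ticks = 4; W→S at t=7 → φ=5
RL: stance ticks = 4; W→S at t=3 → φ=9
RR: stance ticks = 4; W→S at t=6 → φ=6


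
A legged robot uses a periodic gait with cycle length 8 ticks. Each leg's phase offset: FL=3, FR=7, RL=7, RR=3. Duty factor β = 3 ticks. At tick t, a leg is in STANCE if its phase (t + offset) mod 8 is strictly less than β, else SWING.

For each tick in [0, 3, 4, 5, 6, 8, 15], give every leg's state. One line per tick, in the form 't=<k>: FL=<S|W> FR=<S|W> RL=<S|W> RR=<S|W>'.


t=0: phase=(3,7,7,3) vs β=3 → FL=W FR=W RL=W RR=W
t=3: phase=(6,2,2,6) vs β=3 → FL=W FR=S RL=S RR=W
t=4: phase=(7,3,3,7) vs β=3 → FL=W FR=W RL=W RR=W
t=5: phase=(0,4,4,0) vs β=3 → FL=S FR=W RL=W RR=S
t=6: phase=(1,5,5,1) vs β=3 → FL=S FR=W RL=W RR=S
t=8: phase=(3,7,7,3) vs β=3 → FL=W FR=W RL=W RR=W
t=15: phase=(2,6,6,2) vs β=3 → FL=S FR=W RL=W RR=S

t=0: FL=W FR=W RL=W RR=W
t=3: FL=W FR=S RL=S RR=W
t=4: FL=W FR=W RL=W RR=W
t=5: FL=S FR=W RL=W RR=S
t=6: FL=S FR=W RL=W RR=S
t=8: FL=W FR=W RL=W RR=W
t=15: FL=S FR=W RL=W RR=S


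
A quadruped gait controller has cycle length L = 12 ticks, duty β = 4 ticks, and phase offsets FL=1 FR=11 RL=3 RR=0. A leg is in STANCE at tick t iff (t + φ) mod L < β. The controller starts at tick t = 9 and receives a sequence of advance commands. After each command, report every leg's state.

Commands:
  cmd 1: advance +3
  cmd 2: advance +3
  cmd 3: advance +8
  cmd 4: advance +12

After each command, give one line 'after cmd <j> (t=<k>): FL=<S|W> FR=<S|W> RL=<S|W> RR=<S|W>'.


after cmd 1 (t=12): FL=S FR=W RL=S RR=S
after cmd 2 (t=15): FL=W FR=S RL=W RR=S
after cmd 3 (t=23): FL=S FR=W RL=S RR=W
after cmd 4 (t=35): FL=S FR=W RL=S RR=W

start t=9: FL=W FR=W RL=S RR=W
cmd 1: advance +3 → t=12, phase=(1,11,3,0) → FL=S FR=W RL=S RR=S
cmd 2: advance +3 → t=15, phase=(4,2,6,3) → FL=W FR=S RL=W RR=S
cmd 3: advance +8 → t=23, phase=(0,10,2,11) → FL=S FR=W RL=S RR=W
cmd 4: advance +12 → t=35, phase=(0,10,2,11) → FL=S FR=W RL=S RR=W


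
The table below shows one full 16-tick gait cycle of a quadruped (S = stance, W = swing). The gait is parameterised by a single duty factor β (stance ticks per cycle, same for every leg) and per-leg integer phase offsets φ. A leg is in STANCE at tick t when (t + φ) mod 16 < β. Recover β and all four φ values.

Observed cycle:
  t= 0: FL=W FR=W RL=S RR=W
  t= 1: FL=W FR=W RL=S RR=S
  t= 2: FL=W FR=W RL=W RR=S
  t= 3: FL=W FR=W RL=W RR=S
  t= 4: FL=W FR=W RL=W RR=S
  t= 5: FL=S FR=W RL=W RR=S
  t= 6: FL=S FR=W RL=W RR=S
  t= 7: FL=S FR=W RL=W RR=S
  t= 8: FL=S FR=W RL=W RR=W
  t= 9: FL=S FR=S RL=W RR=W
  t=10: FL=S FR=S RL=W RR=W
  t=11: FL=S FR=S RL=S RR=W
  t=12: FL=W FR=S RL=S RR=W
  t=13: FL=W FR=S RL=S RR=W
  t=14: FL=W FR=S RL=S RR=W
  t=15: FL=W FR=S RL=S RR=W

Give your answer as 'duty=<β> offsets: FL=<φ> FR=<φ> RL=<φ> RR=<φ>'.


duty β = stance ticks per leg = 7
FL: stance ticks = 7; W→S at t=5 → φ=11
FR: stance ticks = 7; W→S at t=9 → φ=7
RL: stance ticks = 7; W→S at t=11 → φ=5
RR: stance ticks = 7; W→S at t=1 → φ=15

duty=7 offsets: FL=11 FR=7 RL=5 RR=15


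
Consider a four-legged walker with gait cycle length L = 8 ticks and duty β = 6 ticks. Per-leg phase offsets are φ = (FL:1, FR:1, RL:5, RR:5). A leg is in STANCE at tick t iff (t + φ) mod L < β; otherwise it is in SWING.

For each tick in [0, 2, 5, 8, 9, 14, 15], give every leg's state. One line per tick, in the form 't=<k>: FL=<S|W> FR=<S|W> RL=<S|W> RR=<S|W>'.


t=0: FL=S FR=S RL=S RR=S
t=2: FL=S FR=S RL=W RR=W
t=5: FL=W FR=W RL=S RR=S
t=8: FL=S FR=S RL=S RR=S
t=9: FL=S FR=S RL=W RR=W
t=14: FL=W FR=W RL=S RR=S
t=15: FL=S FR=S RL=S RR=S

t=0: phase=(1,1,5,5) vs β=6 → FL=S FR=S RL=S RR=S
t=2: phase=(3,3,7,7) vs β=6 → FL=S FR=S RL=W RR=W
t=5: phase=(6,6,2,2) vs β=6 → FL=W FR=W RL=S RR=S
t=8: phase=(1,1,5,5) vs β=6 → FL=S FR=S RL=S RR=S
t=9: phase=(2,2,6,6) vs β=6 → FL=S FR=S RL=W RR=W
t=14: phase=(7,7,3,3) vs β=6 → FL=W FR=W RL=S RR=S
t=15: phase=(0,0,4,4) vs β=6 → FL=S FR=S RL=S RR=S


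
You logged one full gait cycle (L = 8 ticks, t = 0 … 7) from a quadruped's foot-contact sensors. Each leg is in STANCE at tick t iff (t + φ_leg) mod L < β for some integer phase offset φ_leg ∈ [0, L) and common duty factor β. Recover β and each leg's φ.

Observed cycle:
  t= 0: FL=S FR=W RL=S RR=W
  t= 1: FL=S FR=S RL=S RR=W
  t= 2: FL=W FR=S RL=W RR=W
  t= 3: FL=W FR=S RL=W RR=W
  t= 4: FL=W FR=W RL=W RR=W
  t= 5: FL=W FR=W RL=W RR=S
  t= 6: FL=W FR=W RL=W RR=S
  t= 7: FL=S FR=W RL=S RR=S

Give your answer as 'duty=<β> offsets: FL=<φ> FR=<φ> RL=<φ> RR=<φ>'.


duty=3 offsets: FL=1 FR=7 RL=1 RR=3

duty β = stance ticks per leg = 3
FL: stance ticks = 3; W→S at t=7 → φ=1
FR: stance ticks = 3; W→S at t=1 → φ=7
RL: stance ticks = 3; W→S at t=7 → φ=1
RR: stance ticks = 3; W→S at t=5 → φ=3


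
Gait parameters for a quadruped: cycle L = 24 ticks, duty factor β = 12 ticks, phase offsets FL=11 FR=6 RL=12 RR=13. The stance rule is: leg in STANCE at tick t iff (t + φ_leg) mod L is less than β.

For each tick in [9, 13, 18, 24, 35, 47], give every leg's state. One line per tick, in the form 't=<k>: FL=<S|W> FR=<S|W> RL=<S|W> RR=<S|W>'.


t=9: phase=(20,15,21,22) vs β=12 → FL=W FR=W RL=W RR=W
t=13: phase=(0,19,1,2) vs β=12 → FL=S FR=W RL=S RR=S
t=18: phase=(5,0,6,7) vs β=12 → FL=S FR=S RL=S RR=S
t=24: phase=(11,6,12,13) vs β=12 → FL=S FR=S RL=W RR=W
t=35: phase=(22,17,23,0) vs β=12 → FL=W FR=W RL=W RR=S
t=47: phase=(10,5,11,12) vs β=12 → FL=S FR=S RL=S RR=W

t=9: FL=W FR=W RL=W RR=W
t=13: FL=S FR=W RL=S RR=S
t=18: FL=S FR=S RL=S RR=S
t=24: FL=S FR=S RL=W RR=W
t=35: FL=W FR=W RL=W RR=S
t=47: FL=S FR=S RL=S RR=W


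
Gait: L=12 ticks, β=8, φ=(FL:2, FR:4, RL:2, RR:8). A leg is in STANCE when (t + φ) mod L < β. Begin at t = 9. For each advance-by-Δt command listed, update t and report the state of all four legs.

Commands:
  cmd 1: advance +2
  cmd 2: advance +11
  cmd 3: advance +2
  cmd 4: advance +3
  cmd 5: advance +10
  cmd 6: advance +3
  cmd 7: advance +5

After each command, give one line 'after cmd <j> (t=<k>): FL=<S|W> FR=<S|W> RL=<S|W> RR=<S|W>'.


after cmd 1 (t=11): FL=S FR=S RL=S RR=S
after cmd 2 (t=22): FL=S FR=S RL=S RR=S
after cmd 3 (t=24): FL=S FR=S RL=S RR=W
after cmd 4 (t=27): FL=S FR=S RL=S RR=W
after cmd 5 (t=37): FL=S FR=S RL=S RR=W
after cmd 6 (t=40): FL=S FR=W RL=S RR=S
after cmd 7 (t=45): FL=W FR=S RL=W RR=S

start t=9: FL=W FR=S RL=W RR=S
cmd 1: advance +2 → t=11, phase=(1,3,1,7) → FL=S FR=S RL=S RR=S
cmd 2: advance +11 → t=22, phase=(0,2,0,6) → FL=S FR=S RL=S RR=S
cmd 3: advance +2 → t=24, phase=(2,4,2,8) → FL=S FR=S RL=S RR=W
cmd 4: advance +3 → t=27, phase=(5,7,5,11) → FL=S FR=S RL=S RR=W
cmd 5: advance +10 → t=37, phase=(3,5,3,9) → FL=S FR=S RL=S RR=W
cmd 6: advance +3 → t=40, phase=(6,8,6,0) → FL=S FR=W RL=S RR=S
cmd 7: advance +5 → t=45, phase=(11,1,11,5) → FL=W FR=S RL=W RR=S


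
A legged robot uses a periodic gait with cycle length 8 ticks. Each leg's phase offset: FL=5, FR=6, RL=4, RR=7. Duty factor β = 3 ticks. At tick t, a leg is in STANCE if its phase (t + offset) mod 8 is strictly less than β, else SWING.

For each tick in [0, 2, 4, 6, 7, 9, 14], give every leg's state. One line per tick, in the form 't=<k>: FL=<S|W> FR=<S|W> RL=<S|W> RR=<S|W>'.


t=0: FL=W FR=W RL=W RR=W
t=2: FL=W FR=S RL=W RR=S
t=4: FL=S FR=S RL=S RR=W
t=6: FL=W FR=W RL=S RR=W
t=7: FL=W FR=W RL=W RR=W
t=9: FL=W FR=W RL=W RR=S
t=14: FL=W FR=W RL=S RR=W

t=0: phase=(5,6,4,7) vs β=3 → FL=W FR=W RL=W RR=W
t=2: phase=(7,0,6,1) vs β=3 → FL=W FR=S RL=W RR=S
t=4: phase=(1,2,0,3) vs β=3 → FL=S FR=S RL=S RR=W
t=6: phase=(3,4,2,5) vs β=3 → FL=W FR=W RL=S RR=W
t=7: phase=(4,5,3,6) vs β=3 → FL=W FR=W RL=W RR=W
t=9: phase=(6,7,5,0) vs β=3 → FL=W FR=W RL=W RR=S
t=14: phase=(3,4,2,5) vs β=3 → FL=W FR=W RL=S RR=W


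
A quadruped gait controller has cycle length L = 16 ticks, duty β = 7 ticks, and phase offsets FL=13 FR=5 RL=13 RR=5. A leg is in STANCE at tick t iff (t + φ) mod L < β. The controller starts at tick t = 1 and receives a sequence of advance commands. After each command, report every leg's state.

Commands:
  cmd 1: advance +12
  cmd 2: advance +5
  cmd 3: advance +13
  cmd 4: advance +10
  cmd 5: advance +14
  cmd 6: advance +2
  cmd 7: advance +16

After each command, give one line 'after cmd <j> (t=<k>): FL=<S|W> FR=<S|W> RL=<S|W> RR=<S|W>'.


start t=1: FL=W FR=S RL=W RR=S
cmd 1: advance +12 → t=13, phase=(10,2,10,2) → FL=W FR=S RL=W RR=S
cmd 2: advance +5 → t=18, phase=(15,7,15,7) → FL=W FR=W RL=W RR=W
cmd 3: advance +13 → t=31, phase=(12,4,12,4) → FL=W FR=S RL=W RR=S
cmd 4: advance +10 → t=41, phase=(6,14,6,14) → FL=S FR=W RL=S RR=W
cmd 5: advance +14 → t=55, phase=(4,12,4,12) → FL=S FR=W RL=S RR=W
cmd 6: advance +2 → t=57, phase=(6,14,6,14) → FL=S FR=W RL=S RR=W
cmd 7: advance +16 → t=73, phase=(6,14,6,14) → FL=S FR=W RL=S RR=W

after cmd 1 (t=13): FL=W FR=S RL=W RR=S
after cmd 2 (t=18): FL=W FR=W RL=W RR=W
after cmd 3 (t=31): FL=W FR=S RL=W RR=S
after cmd 4 (t=41): FL=S FR=W RL=S RR=W
after cmd 5 (t=55): FL=S FR=W RL=S RR=W
after cmd 6 (t=57): FL=S FR=W RL=S RR=W
after cmd 7 (t=73): FL=S FR=W RL=S RR=W


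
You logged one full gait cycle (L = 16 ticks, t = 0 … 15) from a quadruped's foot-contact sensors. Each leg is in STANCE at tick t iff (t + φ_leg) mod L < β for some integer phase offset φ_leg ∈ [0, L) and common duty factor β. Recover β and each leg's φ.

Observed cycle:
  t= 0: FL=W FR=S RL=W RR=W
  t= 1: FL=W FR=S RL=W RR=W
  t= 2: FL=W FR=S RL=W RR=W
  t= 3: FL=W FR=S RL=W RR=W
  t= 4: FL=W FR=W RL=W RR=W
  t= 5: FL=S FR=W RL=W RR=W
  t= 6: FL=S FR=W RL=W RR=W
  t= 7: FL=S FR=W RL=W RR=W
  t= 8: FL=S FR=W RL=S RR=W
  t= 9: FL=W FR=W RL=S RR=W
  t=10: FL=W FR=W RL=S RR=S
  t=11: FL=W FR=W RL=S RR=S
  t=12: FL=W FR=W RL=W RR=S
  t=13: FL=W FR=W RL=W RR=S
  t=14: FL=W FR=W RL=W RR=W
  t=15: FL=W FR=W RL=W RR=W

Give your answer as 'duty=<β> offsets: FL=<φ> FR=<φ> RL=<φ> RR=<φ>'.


duty β = stance ticks per leg = 4
FL: stance ticks = 4; W→S at t=5 → φ=11
FR: stance ticks = 4; W→S at t=0 → φ=0
RL: stance ticks = 4; W→S at t=8 → φ=8
RR: stance ticks = 4; W→S at t=10 → φ=6

duty=4 offsets: FL=11 FR=0 RL=8 RR=6


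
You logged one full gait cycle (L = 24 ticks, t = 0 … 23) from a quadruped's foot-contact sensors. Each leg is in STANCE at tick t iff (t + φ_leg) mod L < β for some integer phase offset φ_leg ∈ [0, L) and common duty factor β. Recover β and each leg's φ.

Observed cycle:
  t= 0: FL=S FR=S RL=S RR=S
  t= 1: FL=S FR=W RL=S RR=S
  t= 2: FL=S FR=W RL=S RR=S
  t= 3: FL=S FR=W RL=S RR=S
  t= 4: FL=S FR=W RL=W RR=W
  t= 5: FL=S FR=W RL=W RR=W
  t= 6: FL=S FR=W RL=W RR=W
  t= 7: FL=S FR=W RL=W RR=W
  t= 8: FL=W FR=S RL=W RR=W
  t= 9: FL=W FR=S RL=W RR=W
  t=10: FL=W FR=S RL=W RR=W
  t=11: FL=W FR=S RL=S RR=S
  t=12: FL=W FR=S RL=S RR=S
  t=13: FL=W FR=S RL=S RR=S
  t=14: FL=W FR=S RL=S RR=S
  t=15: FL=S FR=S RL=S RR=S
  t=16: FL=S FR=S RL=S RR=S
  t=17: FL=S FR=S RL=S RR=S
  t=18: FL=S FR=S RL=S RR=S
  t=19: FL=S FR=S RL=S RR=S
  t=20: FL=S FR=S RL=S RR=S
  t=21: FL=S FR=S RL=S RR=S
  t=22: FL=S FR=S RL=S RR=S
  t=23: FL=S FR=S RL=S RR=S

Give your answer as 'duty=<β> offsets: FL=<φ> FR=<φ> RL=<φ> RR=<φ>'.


duty β = stance ticks per leg = 17
FL: stance ticks = 17; W→S at t=15 → φ=9
FR: stance ticks = 17; W→S at t=8 → φ=16
RL: stance ticks = 17; W→S at t=11 → φ=13
RR: stance ticks = 17; W→S at t=11 → φ=13

duty=17 offsets: FL=9 FR=16 RL=13 RR=13


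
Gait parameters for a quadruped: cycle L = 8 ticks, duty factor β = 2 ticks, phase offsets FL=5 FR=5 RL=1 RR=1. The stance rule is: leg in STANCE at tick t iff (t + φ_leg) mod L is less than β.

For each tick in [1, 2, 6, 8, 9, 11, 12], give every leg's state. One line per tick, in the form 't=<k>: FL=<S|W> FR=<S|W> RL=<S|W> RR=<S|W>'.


t=1: FL=W FR=W RL=W RR=W
t=2: FL=W FR=W RL=W RR=W
t=6: FL=W FR=W RL=W RR=W
t=8: FL=W FR=W RL=S RR=S
t=9: FL=W FR=W RL=W RR=W
t=11: FL=S FR=S RL=W RR=W
t=12: FL=S FR=S RL=W RR=W

t=1: phase=(6,6,2,2) vs β=2 → FL=W FR=W RL=W RR=W
t=2: phase=(7,7,3,3) vs β=2 → FL=W FR=W RL=W RR=W
t=6: phase=(3,3,7,7) vs β=2 → FL=W FR=W RL=W RR=W
t=8: phase=(5,5,1,1) vs β=2 → FL=W FR=W RL=S RR=S
t=9: phase=(6,6,2,2) vs β=2 → FL=W FR=W RL=W RR=W
t=11: phase=(0,0,4,4) vs β=2 → FL=S FR=S RL=W RR=W
t=12: phase=(1,1,5,5) vs β=2 → FL=S FR=S RL=W RR=W


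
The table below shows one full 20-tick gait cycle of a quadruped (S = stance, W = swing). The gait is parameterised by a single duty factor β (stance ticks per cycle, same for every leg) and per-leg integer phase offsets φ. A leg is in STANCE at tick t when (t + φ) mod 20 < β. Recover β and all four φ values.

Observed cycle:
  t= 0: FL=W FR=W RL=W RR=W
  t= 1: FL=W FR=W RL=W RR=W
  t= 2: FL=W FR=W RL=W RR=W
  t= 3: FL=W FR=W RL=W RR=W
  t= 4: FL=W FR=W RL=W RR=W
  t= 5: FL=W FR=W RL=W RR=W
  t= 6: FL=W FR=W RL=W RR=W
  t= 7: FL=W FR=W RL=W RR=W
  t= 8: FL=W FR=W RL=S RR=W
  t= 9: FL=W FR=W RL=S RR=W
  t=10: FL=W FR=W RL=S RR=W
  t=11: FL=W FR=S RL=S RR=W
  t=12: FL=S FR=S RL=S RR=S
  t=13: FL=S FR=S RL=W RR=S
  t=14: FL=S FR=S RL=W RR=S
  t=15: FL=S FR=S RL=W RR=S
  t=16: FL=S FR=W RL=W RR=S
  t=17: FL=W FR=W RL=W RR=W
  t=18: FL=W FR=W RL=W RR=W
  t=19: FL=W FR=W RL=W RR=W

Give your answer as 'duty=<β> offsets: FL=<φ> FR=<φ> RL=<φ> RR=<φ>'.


duty β = stance ticks per leg = 5
FL: stance ticks = 5; W→S at t=12 → φ=8
FR: stance ticks = 5; W→S at t=11 → φ=9
RL: stance ticks = 5; W→S at t=8 → φ=12
RR: stance ticks = 5; W→S at t=12 → φ=8

duty=5 offsets: FL=8 FR=9 RL=12 RR=8


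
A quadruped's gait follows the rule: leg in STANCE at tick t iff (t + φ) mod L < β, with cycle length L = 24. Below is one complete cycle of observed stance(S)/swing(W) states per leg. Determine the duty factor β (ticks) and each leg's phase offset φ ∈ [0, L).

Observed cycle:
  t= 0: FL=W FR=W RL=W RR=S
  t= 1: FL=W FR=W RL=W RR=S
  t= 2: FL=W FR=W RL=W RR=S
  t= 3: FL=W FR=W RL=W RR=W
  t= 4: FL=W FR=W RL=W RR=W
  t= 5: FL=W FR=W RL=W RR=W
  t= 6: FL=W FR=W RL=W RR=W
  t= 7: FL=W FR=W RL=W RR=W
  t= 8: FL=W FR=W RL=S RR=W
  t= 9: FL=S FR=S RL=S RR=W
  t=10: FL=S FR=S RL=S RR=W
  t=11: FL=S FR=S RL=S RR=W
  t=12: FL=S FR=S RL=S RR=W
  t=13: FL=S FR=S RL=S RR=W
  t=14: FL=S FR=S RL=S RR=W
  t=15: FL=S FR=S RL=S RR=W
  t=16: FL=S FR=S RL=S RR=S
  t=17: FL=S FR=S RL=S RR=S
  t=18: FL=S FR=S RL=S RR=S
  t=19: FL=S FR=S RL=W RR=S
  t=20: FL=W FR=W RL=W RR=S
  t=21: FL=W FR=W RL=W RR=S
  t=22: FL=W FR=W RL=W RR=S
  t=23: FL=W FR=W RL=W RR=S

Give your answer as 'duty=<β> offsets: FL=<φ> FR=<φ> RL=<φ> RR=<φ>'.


duty β = stance ticks per leg = 11
FL: stance ticks = 11; W→S at t=9 → φ=15
FR: stance ticks = 11; W→S at t=9 → φ=15
RL: stance ticks = 11; W→S at t=8 → φ=16
RR: stance ticks = 11; W→S at t=16 → φ=8

duty=11 offsets: FL=15 FR=15 RL=16 RR=8


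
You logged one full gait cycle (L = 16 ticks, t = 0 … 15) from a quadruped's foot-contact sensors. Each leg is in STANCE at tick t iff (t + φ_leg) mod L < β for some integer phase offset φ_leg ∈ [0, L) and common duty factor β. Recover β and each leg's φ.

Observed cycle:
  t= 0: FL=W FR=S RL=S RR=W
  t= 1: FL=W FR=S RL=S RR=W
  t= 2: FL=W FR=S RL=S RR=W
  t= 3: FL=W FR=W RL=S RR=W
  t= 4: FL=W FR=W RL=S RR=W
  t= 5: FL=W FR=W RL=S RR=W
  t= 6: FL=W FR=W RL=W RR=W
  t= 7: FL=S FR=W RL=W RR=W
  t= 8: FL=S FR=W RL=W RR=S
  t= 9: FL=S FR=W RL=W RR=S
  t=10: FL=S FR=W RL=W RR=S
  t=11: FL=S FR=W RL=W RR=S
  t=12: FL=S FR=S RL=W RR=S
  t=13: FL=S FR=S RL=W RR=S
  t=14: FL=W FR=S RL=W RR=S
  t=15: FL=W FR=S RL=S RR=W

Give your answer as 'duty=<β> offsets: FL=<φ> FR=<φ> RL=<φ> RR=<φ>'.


duty=7 offsets: FL=9 FR=4 RL=1 RR=8

duty β = stance ticks per leg = 7
FL: stance ticks = 7; W→S at t=7 → φ=9
FR: stance ticks = 7; W→S at t=12 → φ=4
RL: stance ticks = 7; W→S at t=15 → φ=1
RR: stance ticks = 7; W→S at t=8 → φ=8


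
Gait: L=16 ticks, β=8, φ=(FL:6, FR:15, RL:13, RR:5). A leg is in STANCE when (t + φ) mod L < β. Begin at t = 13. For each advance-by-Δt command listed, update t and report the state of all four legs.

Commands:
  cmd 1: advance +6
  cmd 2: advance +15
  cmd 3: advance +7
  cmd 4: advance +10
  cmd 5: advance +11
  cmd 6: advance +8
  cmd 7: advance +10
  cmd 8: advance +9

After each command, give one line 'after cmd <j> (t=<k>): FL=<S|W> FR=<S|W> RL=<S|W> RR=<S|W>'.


after cmd 1 (t=19): FL=W FR=S RL=S RR=W
after cmd 2 (t=34): FL=W FR=S RL=W RR=S
after cmd 3 (t=41): FL=W FR=W RL=S RR=W
after cmd 4 (t=51): FL=W FR=S RL=S RR=W
after cmd 5 (t=62): FL=S FR=W RL=W RR=S
after cmd 6 (t=70): FL=W FR=S RL=S RR=W
after cmd 7 (t=80): FL=S FR=W RL=W RR=S
after cmd 8 (t=89): FL=W FR=W RL=S RR=W

start t=13: FL=S FR=W RL=W RR=S
cmd 1: advance +6 → t=19, phase=(9,2,0,8) → FL=W FR=S RL=S RR=W
cmd 2: advance +15 → t=34, phase=(8,1,15,7) → FL=W FR=S RL=W RR=S
cmd 3: advance +7 → t=41, phase=(15,8,6,14) → FL=W FR=W RL=S RR=W
cmd 4: advance +10 → t=51, phase=(9,2,0,8) → FL=W FR=S RL=S RR=W
cmd 5: advance +11 → t=62, phase=(4,13,11,3) → FL=S FR=W RL=W RR=S
cmd 6: advance +8 → t=70, phase=(12,5,3,11) → FL=W FR=S RL=S RR=W
cmd 7: advance +10 → t=80, phase=(6,15,13,5) → FL=S FR=W RL=W RR=S
cmd 8: advance +9 → t=89, phase=(15,8,6,14) → FL=W FR=W RL=S RR=W
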